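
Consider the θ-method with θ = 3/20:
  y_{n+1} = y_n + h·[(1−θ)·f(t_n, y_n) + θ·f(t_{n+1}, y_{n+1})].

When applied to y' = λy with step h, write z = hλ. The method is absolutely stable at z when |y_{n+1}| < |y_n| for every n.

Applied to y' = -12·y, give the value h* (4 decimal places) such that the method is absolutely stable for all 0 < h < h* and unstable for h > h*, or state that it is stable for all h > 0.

(-2.8571,0); λ=-12 ⇒ h* = (20/7)/12 = 0.2381.

Test eqn y'=λy, z=hλ:
  y_{n+1} = y_n + z·[17/20·y_n + 3/20·y_{n+1}] ⇒ (1 − 3/20z)y_{n+1} = (1 + 17/20z)y_n
  ⇒ R(z) = (1 + 17/20z)/(1 − 3/20z).

Boundary: |R(x)|=1, x<0.
x=-1.1: |R|=0.0558
R=−1: 1+17/20x = −1+3/20x ⇒ -7/10x=2 ⇒ x=2/(-7/10)=-2.8571
Confirm numerically:
  x=-2.300: |R|=0.71004 <1
  x=-1.627: |R|=0.30783 <1
  x=-1.259: |R|=0.05901 <1
  x=-3.352: |R|=1.23050 >1
  x=-2.908: |R|=1.02479 >1
So |R|<1 on (-2.8571, 0).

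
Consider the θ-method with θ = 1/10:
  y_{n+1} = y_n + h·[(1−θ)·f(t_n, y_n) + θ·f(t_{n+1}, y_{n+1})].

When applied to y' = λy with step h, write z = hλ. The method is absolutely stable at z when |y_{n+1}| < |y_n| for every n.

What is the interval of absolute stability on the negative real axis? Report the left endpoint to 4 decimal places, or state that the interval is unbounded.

z∈(-2.5000,0).

On y'=λy, z=hλ:
  y_{n+1} = y_n + z·[9/10·y_n + 1/10·y_{n+1}] ⇒ (1 − 1/10z)y_{n+1} = (1 + 9/10z)y_n
  so R(z) = (1 + 9/10z)/(1 − 1/10z).

Find x<0 with |R(x)|<1.
x=-1.48: |R|=0.2892
R=−1: 1+9/10x = −1+1/10x ⇒ -4/5x=2 ⇒ x=2/(-4/5)=-2.5000
Confirm numerically:
  x=-1.895: |R|=0.59311 <1
  x=-1.313: |R|=0.16061 <1
  x=-1.158: |R|=0.03782 <1
  x=-2.741: |R|=1.15132 >1
  x=-2.530: |R|=1.01915 >1
So |R|<1 on (-2.5000, 0).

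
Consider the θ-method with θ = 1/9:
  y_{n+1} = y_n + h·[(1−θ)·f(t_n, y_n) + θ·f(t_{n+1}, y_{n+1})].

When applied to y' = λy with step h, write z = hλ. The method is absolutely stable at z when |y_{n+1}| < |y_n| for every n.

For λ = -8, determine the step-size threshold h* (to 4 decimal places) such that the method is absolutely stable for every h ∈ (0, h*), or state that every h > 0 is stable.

(-2.5714,0); λ=-8 ⇒ h* = (18/7)/8 = 0.3214.

Test eqn y'=λy, z=hλ:
  y_{n+1} = y_n + z·[8/9·y_n + 1/9·y_{n+1}] ⇒ (1 − 1/9z)y_{n+1} = (1 + 8/9z)y_n
  Hence R(z) = (1 + 8/9z)/(1 − 1/9z).

Need |R(x)|<1, x<0.
x=-0.33: |R|=0.6817
R=−1: 1+8/9x = −1+1/9x ⇒ -7/9x=2 ⇒ x=2/(-7/9)=-2.5714
Confirm numerically:
  x=-2.174: |R|=0.75103 <1
  x=-2.139: |R|=0.72825 <1
  x=-1.616: |R|=0.37001 <1
  x=-1.164: |R|=0.03070 <1
  x=-3.159: |R|=1.33827 >1
  x=-2.853: |R|=1.16629 >1
  x=-2.641: |R|=1.04183 >1
So |R|<1 on (-2.5714, 0).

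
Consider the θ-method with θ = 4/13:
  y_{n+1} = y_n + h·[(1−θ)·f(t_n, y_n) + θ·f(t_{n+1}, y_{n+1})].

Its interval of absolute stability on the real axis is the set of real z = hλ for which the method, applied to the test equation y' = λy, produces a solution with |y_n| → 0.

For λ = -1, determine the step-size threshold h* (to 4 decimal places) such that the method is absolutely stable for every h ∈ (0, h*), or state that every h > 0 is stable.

(-5.2000,0); λ=-1 ⇒ h* = (26/5)/1 = 5.2000.

Set f=λy, z=hλ:
  y_{n+1} = y_n + z·[9/13·y_n + 4/13·y_{n+1}] ⇒ (1 − 4/13z)y_{n+1} = (1 + 9/13z)y_n
  ⇒ R(z) = (1 + 9/13z)/(1 − 4/13z).

Need |R(x)|<1, x<0.
x=-0.32: |R|=0.7087
R=−1: 1+9/13x = −1+4/13x ⇒ -5/13x=2 ⇒ x=2/(-5/13)=-5.2000
Confirm numerically:
  x=-4.970: |R|=0.96502 <1
  x=-3.660: |R|=0.72142 <1
  x=-3.330: |R|=0.64476 <1
  x=-2.666: |R|=0.46459 <1
  x=-5.669: |R|=1.06573 >1
  x=-5.589: |R|=1.05501 >1
So |R|<1 on (-5.2000, 0).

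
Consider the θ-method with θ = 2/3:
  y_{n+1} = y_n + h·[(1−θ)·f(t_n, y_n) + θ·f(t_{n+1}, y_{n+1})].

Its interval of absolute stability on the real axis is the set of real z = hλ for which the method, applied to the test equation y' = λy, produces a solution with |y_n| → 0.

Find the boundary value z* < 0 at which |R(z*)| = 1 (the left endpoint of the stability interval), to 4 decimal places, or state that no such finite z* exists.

With y'=λy (z=hλ):
  y_{n+1} = y_n + z·[1/3·y_n + 2/3·y_{n+1}] ⇒ (1 − 2/3z)y_{n+1} = (1 + 1/3z)y_n
  R(z) = (1 + 1/3z)/(1 − 2/3z).

Need |R(x)|<1, x<0.
x=-0.72: |R|=0.5135
x=-2: |R|=0.1429
x=-10: |R|=0.3043
x=-100: |R|=0.4778
θ=2/3≥1/2 ⇒ |1+1/3x|<|1−2/3x| ∀x<0 ⇒ unbounded interval.

(−∞, 0) — no finite endpoint.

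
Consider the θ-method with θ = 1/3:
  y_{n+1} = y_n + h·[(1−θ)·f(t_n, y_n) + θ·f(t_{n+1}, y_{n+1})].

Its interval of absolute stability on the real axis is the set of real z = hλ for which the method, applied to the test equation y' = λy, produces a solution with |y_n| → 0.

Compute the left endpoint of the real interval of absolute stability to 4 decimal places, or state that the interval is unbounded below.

left endpoint -6.0000.

Set f=λy, z=hλ:
  y_{n+1} = y_n + z·[2/3·y_n + 1/3·y_{n+1}] ⇒ (1 − 1/3z)y_{n+1} = (1 + 2/3z)y_n
  so R(z) = (1 + 2/3z)/(1 − 1/3z).

Boundary: |R(x)|=1, x<0.
x=-1.35: |R|=0.0690
R=−1: 1+2/3x = −1+1/3x ⇒ -1/3x=2 ⇒ x=2/(-1/3)=-6.0000
Confirm numerically:
  x=-5.324: |R|=0.91879 <1
  x=-4.311: |R|=0.76898 <1
  x=-3.296: |R|=0.57052 <1
  x=-2.445: |R|=0.34711 <1
  x=-6.353: |R|=1.03774 >1
  x=-6.211: |R|=1.02291 >1
So |R|<1 on (-6.0000, 0).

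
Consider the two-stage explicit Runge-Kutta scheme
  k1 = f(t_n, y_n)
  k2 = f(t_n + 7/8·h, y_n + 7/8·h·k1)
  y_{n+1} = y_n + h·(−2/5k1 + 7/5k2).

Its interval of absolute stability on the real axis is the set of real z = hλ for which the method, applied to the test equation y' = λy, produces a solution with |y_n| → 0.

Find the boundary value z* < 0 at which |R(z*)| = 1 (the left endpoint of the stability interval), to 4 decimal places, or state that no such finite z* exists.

left endpoint -0.8163.

Test eqn y'=λy, z=hλ:
  k1=λy_n ⇒ h·k1=z·y_n;  k2=λ(1+7/8z)y_n ⇒ h·k2=z(1+7/8z)y_n
  y_{n+1}/y_n = 1 − 2/5z + 7/5z(1+7/8z) = 1 + z + 49/40z²
  so R(z) = 1 + z + 49/40z².

Need |R(x)|<1, x<0.
x=-1.03: |R|=1.2696
R=1: x+49/40x²=0 ⇒ x=−40/49=-0.8163; min R=1−1/(4·49/40)=0.7959>−1
Confirm numerically:
  x=-0.754: |R|=0.94243 <1
  x=-0.613: |R|=0.84732 <1
  x=-0.519: |R|=0.81097 <1
  x=-0.475: |R|=0.80139 <1
  x=-1.358: |R|=1.90110 >1
  x=-0.879: |R|=1.06749 >1
So |R|<1 on (-0.8163, 0).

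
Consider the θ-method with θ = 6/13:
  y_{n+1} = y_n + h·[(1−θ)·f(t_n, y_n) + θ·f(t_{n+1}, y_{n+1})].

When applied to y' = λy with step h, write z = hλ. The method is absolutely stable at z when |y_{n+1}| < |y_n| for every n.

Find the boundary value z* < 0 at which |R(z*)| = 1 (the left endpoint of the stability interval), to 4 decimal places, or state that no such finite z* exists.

left endpoint -26.0000.

Set f=λy, z=hλ:
  y_{n+1} = y_n + z·[7/13·y_n + 6/13·y_{n+1}] ⇒ (1 − 6/13z)y_{n+1} = (1 + 7/13z)y_n
  Hence R(z) = (1 + 7/13z)/(1 − 6/13z).

Solve |R(x)|<1 on ℝ⁻.
x=-1.39: |R|=0.1532
R=−1: 1+7/13x = −1+6/13x ⇒ -1/13x=2 ⇒ x=2/(-1/13)=-26.0000
Confirm numerically:
  x=-22.210: |R|=0.97409 <1
  x=-20.621: |R|=0.96066 <1
  x=-17.479: |R|=0.92771 <1
  x=-15.674: |R|=0.90353 <1
  x=-26.447: |R|=1.00260 >1
  x=-26.197: |R|=1.00116 >1
Interval (-26.0000, 0).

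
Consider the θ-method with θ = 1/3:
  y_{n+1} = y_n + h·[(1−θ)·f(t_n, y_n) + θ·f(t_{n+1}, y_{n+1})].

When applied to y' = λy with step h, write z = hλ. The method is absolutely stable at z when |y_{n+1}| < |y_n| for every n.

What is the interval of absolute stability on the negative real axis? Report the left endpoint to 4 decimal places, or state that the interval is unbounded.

z∈(-6.0000,0).

With y'=λy (z=hλ):
  y_{n+1} = y_n + z·[2/3·y_n + 1/3·y_{n+1}] ⇒ (1 − 1/3z)y_{n+1} = (1 + 2/3z)y_n
  R(z) = (1 + 2/3z)/(1 − 1/3z).

Need |R(x)|<1, x<0.
x=-1.69: |R|=0.0810
R=−1: 1+2/3x = −1+1/3x ⇒ -1/3x=2 ⇒ x=2/(-1/3)=-6.0000
Confirm numerically:
  x=-5.468: |R|=0.93718 <1
  x=-3.454: |R|=0.60552 <1
  x=-3.328: |R|=0.57775 <1
  x=-3.053: |R|=0.51313 <1
  x=-6.566: |R|=1.05917 >1
  x=-6.142: |R|=1.01553 >1
Stable set (-6.0000, 0).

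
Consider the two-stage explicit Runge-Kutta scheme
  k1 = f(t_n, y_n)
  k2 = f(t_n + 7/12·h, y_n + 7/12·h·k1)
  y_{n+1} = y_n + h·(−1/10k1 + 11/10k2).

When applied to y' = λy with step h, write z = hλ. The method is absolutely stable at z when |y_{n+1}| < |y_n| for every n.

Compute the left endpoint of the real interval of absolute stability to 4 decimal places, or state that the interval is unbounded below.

z* = -1.5584.

On y'=λy, z=hλ:
  k1=λy_n ⇒ h·k1=z·y_n;  k2=λ(1+7/12z)y_n ⇒ h·k2=z(1+7/12z)y_n
  y_{n+1}/y_n = 1 − 1/10z + 11/10z(1+7/12z) = 1 + z + 77/120z²
  ⇒ R(z) = 1 + z + 77/120z².

Find x<0 with |R(x)|<1.
x=-1.41: |R|=0.8657
R=1: x+77/120x²=0 ⇒ x=−120/77=-1.5584; min R=1−1/(4·77/120)=0.6104>−1
Confirm numerically:
  x=-1.168: |R|=0.70738 <1
  x=-0.738: |R|=0.61148 <1
  x=-0.701: |R|=0.61432 <1
  x=-1.934: |R|=1.46606 >1
  x=-1.634: |R|=1.07922 >1
So |R|<1 on (-1.5584, 0).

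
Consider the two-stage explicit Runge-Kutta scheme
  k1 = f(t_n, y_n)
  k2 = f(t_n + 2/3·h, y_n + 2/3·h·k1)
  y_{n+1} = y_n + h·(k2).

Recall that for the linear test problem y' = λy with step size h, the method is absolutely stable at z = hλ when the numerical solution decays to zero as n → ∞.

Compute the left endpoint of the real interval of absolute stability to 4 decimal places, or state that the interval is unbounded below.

z* = -1.5000.

With y'=λy (z=hλ):
  k1=λy_n ⇒ h·k1=z·y_n;  k2=λ(1+2/3z)y_n ⇒ h·k2=z(1+2/3z)y_n
  y_{n+1}/y_n = 1 + z(1+2/3z) = 1 + z + 2/3z²
  ⇒ R(z) = 1 + z + 2/3z².

Find x<0 with |R(x)|<1.
x=-1.12: |R|=0.7163
R=1: x+2/3x²=0 ⇒ x=−3/2=-1.5000; min R=1−1/(4·2/3)=0.6250>−1
Confirm numerically:
  x=-1.400: |R|=0.90667 <1
  x=-1.352: |R|=0.86660 <1
  x=-1.073: |R|=0.69455 <1
  x=-2.041: |R|=1.73612 >1
  x=-1.826: |R|=1.39685 >1
Stable set (-1.5000, 0).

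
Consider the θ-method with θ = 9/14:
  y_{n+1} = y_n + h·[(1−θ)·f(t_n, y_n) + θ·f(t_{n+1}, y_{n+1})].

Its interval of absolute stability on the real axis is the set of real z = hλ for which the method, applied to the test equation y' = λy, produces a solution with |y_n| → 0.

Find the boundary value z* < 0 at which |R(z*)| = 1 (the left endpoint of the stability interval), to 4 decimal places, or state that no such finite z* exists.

interval (−∞, 0).

On y'=λy, z=hλ:
  y_{n+1} = y_n + z·[5/14·y_n + 9/14·y_{n+1}] ⇒ (1 − 9/14z)y_{n+1} = (1 + 5/14z)y_n
  so R(z) = (1 + 5/14z)/(1 − 9/14z).

Boundary: |R(x)|=1, x<0.
x=-0.94: |R|=0.4141
x=-2: |R|=0.1250
x=-10: |R|=0.3462
x=-100: |R|=0.5317
θ=9/14≥1/2 ⇒ |1+5/14x|<|1−9/14x| ∀x<0 ⇒ stable on all of ℝ⁻.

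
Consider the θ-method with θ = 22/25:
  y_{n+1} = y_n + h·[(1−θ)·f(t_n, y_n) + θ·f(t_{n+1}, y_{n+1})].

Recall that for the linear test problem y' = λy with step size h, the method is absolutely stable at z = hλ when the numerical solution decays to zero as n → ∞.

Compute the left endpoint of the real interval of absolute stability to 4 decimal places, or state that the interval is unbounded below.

With y'=λy (z=hλ):
  y_{n+1} = y_n + z·[3/25·y_n + 22/25·y_{n+1}] ⇒ (1 − 22/25z)y_{n+1} = (1 + 3/25z)y_n
  Hence R(z) = (1 + 3/25z)/(1 − 22/25z).

Need |R(x)|<1, x<0.
x=-1.28: |R|=0.3980
x=-2: |R|=0.2754
x=-10: |R|=0.0204
x=-100: |R|=0.1236
θ=22/25≥1/2 ⇒ |1+3/25x|<|1−22/25x| ∀x<0 ⇒ interval (−∞,0).

interval (−∞, 0).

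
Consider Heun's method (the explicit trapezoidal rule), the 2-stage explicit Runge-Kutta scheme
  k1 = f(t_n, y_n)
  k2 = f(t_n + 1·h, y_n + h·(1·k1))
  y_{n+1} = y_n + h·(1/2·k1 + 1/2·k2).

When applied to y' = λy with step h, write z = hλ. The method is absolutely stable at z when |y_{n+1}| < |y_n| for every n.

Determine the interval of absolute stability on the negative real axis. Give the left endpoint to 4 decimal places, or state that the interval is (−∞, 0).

Set f=λy, z=hλ:
  order 2, 2-stage ⇒ R(z)=1+z+z^2/2
  (e.g. R(-1.72)=0.75920, |R|=0.75920)

Solve |R(x)|<1 on ℝ⁻.
x=-1.72: |R|=0.7592
|R(-2.11)|=1.1160 |R(-1.03)|=0.5005 |R(-0.71)|=0.5421
Bisect:
  x_lo=-2.7267 |R|=1.9908  x_hi=-0.2429 |R|=0.7866
  mid=-1.48480 |R|=0.61751 →hi
  mid=-2.10576 |R|=1.11135 →lo
  mid=-1.79528 |R|=0.81623 →hi
  mid=-1.95052 |R|=0.95174 →hi
  mid=-2.02814 |R|=1.02853 →lo
  mid=-1.98933 |R|=0.98938 →hi
  mid=-2.00873 |R|=1.00877 →lo
  mid=-1.99903 |R|=0.99903 →hi
  mid=-2.00388 |R|=1.00389 →lo
  mid=-2.00146 |R|=1.00146 →lo
  ...
  [-2.00009,-1.99994] ⇒ x*=-2.0000
Stable set (-2.0000, 0).

z∈(-2.0000,0).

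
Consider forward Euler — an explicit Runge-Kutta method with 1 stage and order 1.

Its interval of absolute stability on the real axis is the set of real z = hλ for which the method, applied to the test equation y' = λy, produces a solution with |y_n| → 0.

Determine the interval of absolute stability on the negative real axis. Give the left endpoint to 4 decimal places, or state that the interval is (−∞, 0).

Test eqn y'=λy, z=hλ:
  order 1, 1-stage ⇒ R(z)=1+z
  (e.g. R(-0.64)=0.36000, |R|=0.36000)

Solve |R(x)|<1 on ℝ⁻.
x=-0.64: |R|=0.3600
|R(-2.39)|=1.3900 |R(-2.15)|=1.1500 |R(-1.45)|=0.4500
Bisect:
  x_lo=-2.4564 |R|=1.4564  x_hi=-0.2258 |R|=0.7742
  mid=-1.34108 |R|=0.34108 →hi
  mid=-1.89874 |R|=0.89874 →hi
  mid=-2.17757 |R|=1.17757 →lo
  mid=-2.03816 |R|=1.03816 →lo
  mid=-1.96845 |R|=0.96845 →hi
  mid=-2.00330 |R|=1.00330 →lo
  mid=-1.98587 |R|=0.98587 →hi
  ...
  [-2.00003,-1.99990] ⇒ x*=-2.0000
Interval (-2.0000, 0).

(-2.0000, 0).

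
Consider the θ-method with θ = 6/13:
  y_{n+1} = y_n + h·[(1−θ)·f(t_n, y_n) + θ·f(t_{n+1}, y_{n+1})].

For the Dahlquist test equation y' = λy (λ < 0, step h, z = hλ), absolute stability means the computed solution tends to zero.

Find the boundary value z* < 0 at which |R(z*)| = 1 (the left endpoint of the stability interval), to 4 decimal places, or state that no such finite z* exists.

Test eqn y'=λy, z=hλ:
  y_{n+1} = y_n + z·[7/13·y_n + 6/13·y_{n+1}] ⇒ (1 − 6/13z)y_{n+1} = (1 + 7/13z)y_n
  R(z) = (1 + 7/13z)/(1 − 6/13z).

Solve |R(x)|<1 on ℝ⁻.
x=-0.88: |R|=0.3742
R=−1: 1+7/13x = −1+6/13x ⇒ -1/13x=2 ⇒ x=2/(-1/13)=-26.0000
Confirm numerically:
  x=-21.354: |R|=0.96708 <1
  x=-19.733: |R|=0.95231 <1
  x=-14.489: |R|=0.88481 <1
  x=-13.949: |R|=0.87537 <1
  x=-26.197: |R|=1.00116 >1
  x=-26.140: |R|=1.00082 >1
Stable set (-26.0000, 0).

left endpoint -26.0000.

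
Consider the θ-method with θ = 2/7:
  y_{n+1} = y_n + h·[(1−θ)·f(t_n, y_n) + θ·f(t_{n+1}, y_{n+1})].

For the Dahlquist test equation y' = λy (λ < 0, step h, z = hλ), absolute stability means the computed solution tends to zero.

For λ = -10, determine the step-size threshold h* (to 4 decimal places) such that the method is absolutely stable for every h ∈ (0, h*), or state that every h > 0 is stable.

On y'=λy, z=hλ:
  y_{n+1} = y_n + z·[5/7·y_n + 2/7·y_{n+1}] ⇒ (1 − 2/7z)y_{n+1} = (1 + 5/7z)y_n
  ⇒ R(z) = (1 + 5/7z)/(1 − 2/7z).

Solve |R(x)|<1 on ℝ⁻.
x=-1.04: |R|=0.1982
R=−1: 1+5/7x = −1+2/7x ⇒ -3/7x=2 ⇒ x=2/(-3/7)=-4.6667
Confirm numerically:
  x=-3.167: |R|=0.66259 <1
  x=-2.284: |R|=0.38209 <1
  x=-2.266: |R|=0.37548 <1
  x=-5.143: |R|=1.08267 >1
  x=-4.808: |R|=1.02552 >1
Stable set (-4.6667, 0).

(-4.6667,0); λ=-10 ⇒ h* = (14/3)/10 = 0.4667.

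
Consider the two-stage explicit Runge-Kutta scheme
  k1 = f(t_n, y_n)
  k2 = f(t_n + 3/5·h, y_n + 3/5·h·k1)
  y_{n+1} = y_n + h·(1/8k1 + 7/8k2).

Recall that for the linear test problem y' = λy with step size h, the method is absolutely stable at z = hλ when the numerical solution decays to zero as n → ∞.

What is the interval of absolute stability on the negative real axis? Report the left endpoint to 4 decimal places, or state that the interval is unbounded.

Test eqn y'=λy, z=hλ:
  k1=λy_n ⇒ h·k1=z·y_n;  k2=λ(1+3/5z)y_n ⇒ h·k2=z(1+3/5z)y_n
  y_{n+1}/y_n = 1 + 1/8z + 7/8z(1+3/5z) = 1 + z + 21/40z²
  so R(z) = 1 + z + 21/40z².

Find x<0 with |R(x)|<1.
x=-0.63: |R|=0.5784
R=1: x+21/40x²=0 ⇒ x=−40/21=-1.9048; min R=1−1/(4·21/40)=0.5238>−1
Confirm numerically:
  x=-1.783: |R|=0.88602 <1
  x=-1.429: |R|=0.64307 <1
  x=-1.250: |R|=0.57031 <1
  x=-1.033: |R|=0.52722 <1
  x=-2.294: |R|=1.46878 >1
  x=-2.228: |R|=1.37809 >1
  x=-2.137: |R|=1.26055 >1
Interval (-1.9048, 0).

z∈(-1.9048,0).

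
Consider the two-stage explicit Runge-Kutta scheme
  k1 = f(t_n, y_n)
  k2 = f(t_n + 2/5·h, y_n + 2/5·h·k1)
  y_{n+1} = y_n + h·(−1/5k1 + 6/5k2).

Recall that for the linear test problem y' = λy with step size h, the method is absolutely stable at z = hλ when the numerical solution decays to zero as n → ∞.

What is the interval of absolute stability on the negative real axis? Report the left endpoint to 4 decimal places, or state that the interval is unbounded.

Test eqn y'=λy, z=hλ:
  k1=λy_n ⇒ h·k1=z·y_n;  k2=λ(1+2/5z)y_n ⇒ h·k2=z(1+2/5z)y_n
  y_{n+1}/y_n = 1 − 1/5z + 6/5z(1+2/5z) = 1 + z + 12/25z²
  R(z) = 1 + z + 12/25z².

Find x<0 with |R(x)|<1.
x=-0.86: |R|=0.4950
R=1: x+12/25x²=0 ⇒ x=−25/12=-2.0833; min R=1−1/(4·12/25)=0.4792>−1
Confirm numerically:
  x=-1.906: |R|=0.83776 <1
  x=-1.029: |R|=0.47924 <1
  x=-0.966: |R|=0.48191 <1
  x=-0.907: |R|=0.48787 <1
  x=-2.651: |R|=1.72234 >1
  x=-2.322: |R|=1.26601 >1
Interval (-2.0833, 0).

z∈(-2.0833,0).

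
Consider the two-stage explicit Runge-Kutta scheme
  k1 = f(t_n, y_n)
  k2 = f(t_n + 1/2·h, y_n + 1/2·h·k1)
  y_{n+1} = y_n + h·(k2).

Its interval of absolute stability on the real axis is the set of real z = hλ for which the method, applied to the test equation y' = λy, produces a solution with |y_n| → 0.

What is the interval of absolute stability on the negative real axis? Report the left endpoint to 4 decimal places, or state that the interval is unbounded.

With y'=λy (z=hλ):
  k1=λy_n ⇒ h·k1=z·y_n;  k2=λ(1+1/2z)y_n ⇒ h·k2=z(1+1/2z)y_n
  y_{n+1}/y_n = 1 + z(1+1/2z) = 1 + z + 1/2z²
  Hence R(z) = 1 + z + 1/2z².

Boundary: |R(x)|=1, x<0.
x=-1.29: |R|=0.5421
R=1: x+1/2x²=0 ⇒ x=−2=-2.0000; min R=1−1/(4·1/2)=0.5000>−1
Confirm numerically:
  x=-1.931: |R|=0.93338 <1
  x=-1.386: |R|=0.57450 <1
  x=-0.955: |R|=0.50101 <1
  x=-2.256: |R|=1.28877 >1
  x=-2.200: |R|=1.22000 >1
  x=-2.073: |R|=1.07566 >1
Interval (-2.0000, 0).

(-2.0000, 0).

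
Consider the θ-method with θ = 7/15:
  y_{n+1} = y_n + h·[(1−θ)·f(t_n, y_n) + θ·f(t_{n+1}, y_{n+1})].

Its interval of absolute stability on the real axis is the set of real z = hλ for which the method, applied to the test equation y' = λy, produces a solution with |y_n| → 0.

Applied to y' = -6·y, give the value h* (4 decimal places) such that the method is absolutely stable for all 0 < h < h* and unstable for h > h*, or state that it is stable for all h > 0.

(-30.0000,0); λ=-6 ⇒ h* = (30)/6 = 5.0000.

Set f=λy, z=hλ:
  y_{n+1} = y_n + z·[8/15·y_n + 7/15·y_{n+1}] ⇒ (1 − 7/15z)y_{n+1} = (1 + 8/15z)y_n
  Hence R(z) = (1 + 8/15z)/(1 − 7/15z).

Find x<0 with |R(x)|<1.
x=-1.57: |R|=0.0939
R=−1: 1+8/15x = −1+7/15x ⇒ -1/15x=2 ⇒ x=2/(-1/15)=-30.0000
Confirm numerically:
  x=-28.836: |R|=0.99463 <1
  x=-26.429: |R|=0.98215 <1
  x=-14.550: |R|=0.86778 <1
  x=-30.582: |R|=1.00254 >1
  x=-30.480: |R|=1.00210 >1
  x=-30.383: |R|=1.00168 >1
So |R|<1 on (-30.0000, 0).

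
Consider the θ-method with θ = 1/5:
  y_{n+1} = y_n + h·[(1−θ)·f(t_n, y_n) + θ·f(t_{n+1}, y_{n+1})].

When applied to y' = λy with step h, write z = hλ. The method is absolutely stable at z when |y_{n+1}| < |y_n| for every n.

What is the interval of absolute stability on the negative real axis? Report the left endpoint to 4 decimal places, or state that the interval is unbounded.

Test eqn y'=λy, z=hλ:
  y_{n+1} = y_n + z·[4/5·y_n + 1/5·y_{n+1}] ⇒ (1 − 1/5z)y_{n+1} = (1 + 4/5z)y_n
  R(z) = (1 + 4/5z)/(1 − 1/5z).

Find x<0 with |R(x)|<1.
x=-1.54: |R|=0.1774
R=−1: 1+4/5x = −1+1/5x ⇒ -3/5x=2 ⇒ x=2/(-3/5)=-3.3333
Confirm numerically:
  x=-3.156: |R|=0.93477 <1
  x=-2.553: |R|=0.69006 <1
  x=-2.503: |R|=0.66800 <1
  x=-1.415: |R|=0.10288 <1
  x=-3.843: |R|=1.17291 >1
  x=-3.537: |R|=1.07157 >1
Stable set (-3.3333, 0).

z∈(-3.3333,0).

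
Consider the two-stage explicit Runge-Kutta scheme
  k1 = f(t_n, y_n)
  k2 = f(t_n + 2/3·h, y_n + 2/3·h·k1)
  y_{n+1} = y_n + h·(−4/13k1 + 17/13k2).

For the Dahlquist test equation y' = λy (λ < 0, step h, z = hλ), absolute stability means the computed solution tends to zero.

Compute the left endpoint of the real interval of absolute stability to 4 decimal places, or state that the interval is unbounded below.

Test eqn y'=λy, z=hλ:
  k1=λy_n ⇒ h·k1=z·y_n;  k2=λ(1+2/3z)y_n ⇒ h·k2=z(1+2/3z)y_n
  y_{n+1}/y_n = 1 − 4/13z + 17/13z(1+2/3z) = 1 + z + 34/39z²
  so R(z) = 1 + z + 34/39z².

Find x<0 with |R(x)|<1.
x=-0.61: |R|=0.7144
R=1: x+34/39x²=0 ⇒ x=−39/34=-1.1471; min R=1−1/(4·34/39)=0.7132>−1
Confirm numerically:
  x=-0.926: |R|=0.82154 <1
  x=-0.889: |R|=0.80000 <1
  x=-0.730: |R|=0.73458 <1
  x=-0.509: |R|=0.71687 <1
  x=-1.449: |R|=1.38142 >1
  x=-1.328: |R|=1.20948 >1
  x=-1.189: |R|=1.04347 >1
Interval (-1.1471, 0).

left endpoint -1.1471.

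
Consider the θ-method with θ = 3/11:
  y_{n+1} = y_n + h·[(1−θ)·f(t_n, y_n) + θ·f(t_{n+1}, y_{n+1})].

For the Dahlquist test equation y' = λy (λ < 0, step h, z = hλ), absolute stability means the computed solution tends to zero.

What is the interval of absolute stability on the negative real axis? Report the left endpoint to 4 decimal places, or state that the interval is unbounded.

z∈(-4.4000,0).

Set f=λy, z=hλ:
  y_{n+1} = y_n + z·[8/11·y_n + 3/11·y_{n+1}] ⇒ (1 − 3/11z)y_{n+1} = (1 + 8/11z)y_n
  Hence R(z) = (1 + 8/11z)/(1 − 3/11z).

Need |R(x)|<1, x<0.
x=-0.63: |R|=0.4624
R=−1: 1+8/11x = −1+3/11x ⇒ -5/11x=2 ⇒ x=2/(-5/11)=-4.4000
Confirm numerically:
  x=-3.304: |R|=0.73795 <1
  x=-2.154: |R|=0.35689 <1
  x=-1.947: |R|=0.27172 <1
  x=-4.787: |R|=1.07630 >1
  x=-4.743: |R|=1.06798 >1
  x=-4.643: |R|=1.04874 >1
So |R|<1 on (-4.4000, 0).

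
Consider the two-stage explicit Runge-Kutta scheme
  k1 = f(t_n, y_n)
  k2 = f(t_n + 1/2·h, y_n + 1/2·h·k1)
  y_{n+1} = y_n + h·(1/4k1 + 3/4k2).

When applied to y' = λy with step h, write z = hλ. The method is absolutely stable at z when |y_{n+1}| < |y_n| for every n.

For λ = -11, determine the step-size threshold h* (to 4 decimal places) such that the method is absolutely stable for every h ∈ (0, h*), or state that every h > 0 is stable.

(-2.6667,0); λ=-11 ⇒ h* = (8/3)/11 = 0.2424.

With y'=λy (z=hλ):
  k1=λy_n ⇒ h·k1=z·y_n;  k2=λ(1+1/2z)y_n ⇒ h·k2=z(1+1/2z)y_n
  y_{n+1}/y_n = 1 + 1/4z + 3/4z(1+1/2z) = 1 + z + 3/8z²
  ⇒ R(z) = 1 + z + 3/8z².

Need |R(x)|<1, x<0.
x=-0.76: |R|=0.4566
R=1: x+3/8x²=0 ⇒ x=−8/3=-2.6667; min R=1−1/(4·3/8)=0.3333>−1
Confirm numerically:
  x=-2.091: |R|=0.54861 <1
  x=-1.113: |R|=0.35154 <1
  x=-3.244: |R|=1.70233 >1
  x=-3.130: |R|=1.54384 >1
Stable set (-2.6667, 0).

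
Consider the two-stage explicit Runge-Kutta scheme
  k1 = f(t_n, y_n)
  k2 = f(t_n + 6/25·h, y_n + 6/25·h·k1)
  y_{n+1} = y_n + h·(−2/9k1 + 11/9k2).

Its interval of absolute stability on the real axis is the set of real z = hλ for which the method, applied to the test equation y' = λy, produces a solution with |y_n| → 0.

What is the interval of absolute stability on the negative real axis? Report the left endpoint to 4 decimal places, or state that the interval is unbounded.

z∈(-3.4091,0).

Test eqn y'=λy, z=hλ:
  k1=λy_n ⇒ h·k1=z·y_n;  k2=λ(1+6/25z)y_n ⇒ h·k2=z(1+6/25z)y_n
  y_{n+1}/y_n = 1 − 2/9z + 11/9z(1+6/25z) = 1 + z + 22/75z²
  so R(z) = 1 + z + 22/75z².

Find x<0 with |R(x)|<1.
x=-1.48: |R|=0.1625
R=1: x+22/75x²=0 ⇒ x=−75/22=-3.4091; min R=1−1/(4·22/75)=0.1477>−1
Confirm numerically:
  x=-3.093: |R|=0.71322 <1
  x=-2.863: |R|=0.54139 <1
  x=-2.610: |R|=0.38822 <1
  x=-2.265: |R|=0.23987 <1
  x=-3.928: |R|=1.59789 >1
  x=-3.807: |R|=1.44435 >1
  x=-3.698: |R|=1.31339 >1
So |R|<1 on (-3.4091, 0).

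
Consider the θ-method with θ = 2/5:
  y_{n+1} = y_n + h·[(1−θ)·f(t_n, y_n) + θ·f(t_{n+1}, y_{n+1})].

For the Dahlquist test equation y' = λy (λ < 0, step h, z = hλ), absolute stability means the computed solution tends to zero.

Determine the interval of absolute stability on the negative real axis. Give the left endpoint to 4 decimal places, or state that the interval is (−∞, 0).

(-10.0000, 0).

With y'=λy (z=hλ):
  y_{n+1} = y_n + z·[3/5·y_n + 2/5·y_{n+1}] ⇒ (1 − 2/5z)y_{n+1} = (1 + 3/5z)y_n
  R(z) = (1 + 3/5z)/(1 − 2/5z).

Solve |R(x)|<1 on ℝ⁻.
x=-0.66: |R|=0.4778
R=−1: 1+3/5x = −1+2/5x ⇒ -1/5x=2 ⇒ x=2/(-1/5)=-10.0000
Confirm numerically:
  x=-8.823: |R|=0.94803 <1
  x=-8.776: |R|=0.94573 <1
  x=-5.608: |R|=0.72916 <1
  x=-5.470: |R|=0.71581 <1
  x=-10.572: |R|=1.02188 >1
  x=-10.451: |R|=1.01741 >1
Interval (-10.0000, 0).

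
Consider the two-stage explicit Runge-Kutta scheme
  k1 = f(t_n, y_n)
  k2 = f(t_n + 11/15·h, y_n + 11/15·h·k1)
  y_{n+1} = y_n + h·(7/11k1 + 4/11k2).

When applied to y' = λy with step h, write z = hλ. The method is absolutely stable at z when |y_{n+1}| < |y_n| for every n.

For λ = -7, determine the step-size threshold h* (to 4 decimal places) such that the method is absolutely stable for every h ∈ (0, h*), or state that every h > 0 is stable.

Set f=λy, z=hλ:
  k1=λy_n ⇒ h·k1=z·y_n;  k2=λ(1+11/15z)y_n ⇒ h·k2=z(1+11/15z)y_n
  y_{n+1}/y_n = 1 + 7/11z + 4/11z(1+11/15z) = 1 + z + 4/15z²
  ⇒ R(z) = 1 + z + 4/15z².

Need |R(x)|<1, x<0.
x=-0.74: |R|=0.4060
R=1: x+4/15x²=0 ⇒ x=−15/4=-3.7500; min R=1−1/(4·4/15)=0.0625>−1
Confirm numerically:
  x=-3.481: |R|=0.75030 <1
  x=-3.061: |R|=0.43759 <1
  x=-2.078: |R|=0.07349 <1
  x=-1.726: |R|=0.06842 <1
  x=-4.320: |R|=1.65664 >1
  x=-3.846: |R|=1.09846 >1
So |R|<1 on (-3.7500, 0).

(-3.7500,0); λ=-7 ⇒ h* = (15/4)/7 = 0.5357.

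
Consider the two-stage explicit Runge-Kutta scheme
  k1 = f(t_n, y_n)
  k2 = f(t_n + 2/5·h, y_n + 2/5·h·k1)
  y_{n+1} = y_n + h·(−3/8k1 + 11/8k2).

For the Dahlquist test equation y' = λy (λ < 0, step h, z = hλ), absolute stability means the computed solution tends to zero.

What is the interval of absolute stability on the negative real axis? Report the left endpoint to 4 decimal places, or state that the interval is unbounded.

(-1.8182, 0).

On y'=λy, z=hλ:
  k1=λy_n ⇒ h·k1=z·y_n;  k2=λ(1+2/5z)y_n ⇒ h·k2=z(1+2/5z)y_n
  y_{n+1}/y_n = 1 − 3/8z + 11/8z(1+2/5z) = 1 + z + 11/20z²
  so R(z) = 1 + z + 11/20z².

Boundary: |R(x)|=1, x<0.
x=-1.29: |R|=0.6253
R=1: x+11/20x²=0 ⇒ x=−20/11=-1.8182; min R=1−1/(4·11/20)=0.5455>−1
Confirm numerically:
  x=-1.683: |R|=0.87487 <1
  x=-1.504: |R|=0.74011 <1
  x=-1.278: |R|=0.62031 <1
  x=-2.010: |R|=1.21205 >1
  x=-1.974: |R|=1.16917 >1
  x=-1.927: |R|=1.11533 >1
So |R|<1 on (-1.8182, 0).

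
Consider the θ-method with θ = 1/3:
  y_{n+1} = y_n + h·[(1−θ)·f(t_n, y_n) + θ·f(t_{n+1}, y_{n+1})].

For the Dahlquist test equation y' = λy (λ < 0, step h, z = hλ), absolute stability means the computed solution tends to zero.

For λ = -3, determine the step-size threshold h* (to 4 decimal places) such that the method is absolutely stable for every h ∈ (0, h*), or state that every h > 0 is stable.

(-6.0000,0); λ=-3 ⇒ h* = (6)/3 = 2.0000.

Test eqn y'=λy, z=hλ:
  y_{n+1} = y_n + z·[2/3·y_n + 1/3·y_{n+1}] ⇒ (1 − 1/3z)y_{n+1} = (1 + 2/3z)y_n
  Hence R(z) = (1 + 2/3z)/(1 − 1/3z).

Need |R(x)|<1, x<0.
x=-0.89: |R|=0.3136
R=−1: 1+2/3x = −1+1/3x ⇒ -1/3x=2 ⇒ x=2/(-1/3)=-6.0000
Confirm numerically:
  x=-4.652: |R|=0.82384 <1
  x=-3.877: |R|=0.69129 <1
  x=-3.293: |R|=0.56984 <1
  x=-2.937: |R|=0.48408 <1
  x=-6.424: |R|=1.04499 >1
  x=-6.032: |R|=1.00354 >1
Interval (-6.0000, 0).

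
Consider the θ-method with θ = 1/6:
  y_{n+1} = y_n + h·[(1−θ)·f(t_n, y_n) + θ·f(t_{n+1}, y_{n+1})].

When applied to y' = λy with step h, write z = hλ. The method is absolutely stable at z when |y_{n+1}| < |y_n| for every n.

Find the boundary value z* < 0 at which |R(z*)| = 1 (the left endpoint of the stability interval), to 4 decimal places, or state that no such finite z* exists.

z* = -3.0000.

On y'=λy, z=hλ:
  y_{n+1} = y_n + z·[5/6·y_n + 1/6·y_{n+1}] ⇒ (1 − 1/6z)y_{n+1} = (1 + 5/6z)y_n
  ⇒ R(z) = (1 + 5/6z)/(1 − 1/6z).

Solve |R(x)|<1 on ℝ⁻.
x=-1.65: |R|=0.2941
R=−1: 1+5/6x = −1+1/6x ⇒ -2/3x=2 ⇒ x=2/(-2/3)=-3.0000
Confirm numerically:
  x=-2.742: |R|=0.88195 <1
  x=-2.461: |R|=0.74518 <1
  x=-2.072: |R|=0.54014 <1
  x=-3.402: |R|=1.17103 >1
  x=-3.313: |R|=1.13444 >1
Stable set (-3.0000, 0).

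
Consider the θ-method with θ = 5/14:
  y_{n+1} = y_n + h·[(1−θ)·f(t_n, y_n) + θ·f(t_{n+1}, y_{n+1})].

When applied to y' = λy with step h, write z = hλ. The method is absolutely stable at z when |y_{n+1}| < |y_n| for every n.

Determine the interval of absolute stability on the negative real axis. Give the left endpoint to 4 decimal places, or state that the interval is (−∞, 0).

On y'=λy, z=hλ:
  y_{n+1} = y_n + z·[9/14·y_n + 5/14·y_{n+1}] ⇒ (1 − 5/14z)y_{n+1} = (1 + 9/14z)y_n
  ⇒ R(z) = (1 + 9/14z)/(1 − 5/14z).

Boundary: |R(x)|=1, x<0.
x=-0.93: |R|=0.3019
R=−1: 1+9/14x = −1+5/14x ⇒ -2/7x=2 ⇒ x=2/(-2/7)=-7.0000
Confirm numerically:
  x=-6.705: |R|=0.97517 <1
  x=-4.334: |R|=0.70104 <1
  x=-4.252: |R|=0.68826 <1
  x=-3.991: |R|=0.64553 <1
  x=-7.553: |R|=1.04273 >1
  x=-7.226: |R|=1.01803 >1
  x=-7.054: |R|=1.00438 >1
Interval (-7.0000, 0).

z∈(-7.0000,0).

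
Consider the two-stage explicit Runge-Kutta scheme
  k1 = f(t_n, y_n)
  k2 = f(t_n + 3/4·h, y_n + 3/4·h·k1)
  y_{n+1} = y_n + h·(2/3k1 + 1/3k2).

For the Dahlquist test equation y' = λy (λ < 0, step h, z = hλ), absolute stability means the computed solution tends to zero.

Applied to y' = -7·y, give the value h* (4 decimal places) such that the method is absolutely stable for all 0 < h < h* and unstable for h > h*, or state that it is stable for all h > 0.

Test eqn y'=λy, z=hλ:
  k1=λy_n ⇒ h·k1=z·y_n;  k2=λ(1+3/4z)y_n ⇒ h·k2=z(1+3/4z)y_n
  y_{n+1}/y_n = 1 + 2/3z + 1/3z(1+3/4z) = 1 + z + 1/4z²
  R(z) = 1 + z + 1/4z².

Find x<0 with |R(x)|<1.
x=-1.47: |R|=0.0702
R=1: x+1/4x²=0 ⇒ x=−4=-4.0000; min R=1−1/(4·1/4)=0.0000>−1
Confirm numerically:
  x=-3.631: |R|=0.66504 <1
  x=-2.990: |R|=0.24503 <1
  x=-2.986: |R|=0.24305 <1
  x=-1.705: |R|=0.02176 <1
  x=-4.444: |R|=1.49328 >1
  x=-4.331: |R|=1.35839 >1
  x=-4.180: |R|=1.18810 >1
Stable set (-4.0000, 0).

(-4.0000,0); λ=-7 ⇒ h* = (4)/7 = 0.5714.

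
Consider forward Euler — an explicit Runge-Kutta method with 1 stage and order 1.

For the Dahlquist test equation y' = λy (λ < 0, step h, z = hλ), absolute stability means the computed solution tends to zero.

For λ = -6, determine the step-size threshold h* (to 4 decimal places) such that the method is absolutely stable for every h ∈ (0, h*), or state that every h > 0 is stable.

Test eqn y'=λy, z=hλ:
  order 1, 1-stage ⇒ R(z)=1+z
  (e.g. R(-0.5)=0.50000, |R|=0.50000)

Boundary: |R(x)|=1, x<0.
x=-0.5: |R|=0.5000
|R(-2.28)|=1.2800 |R(-1.81)|=0.8100 |R(-1.74)|=0.7400
Bisect:
  x_lo=-2.6886 |R|=1.6886  x_hi=-0.2352 |R|=0.7648
  mid=-1.46191 |R|=0.46191 →hi
  mid=-2.07526 |R|=1.07526 →lo
  mid=-1.76858 |R|=0.76858 →hi
  mid=-1.92192 |R|=0.92192 →hi
  mid=-1.99859 |R|=0.99859 →hi
  mid=-2.03693 |R|=1.03693 →lo
  mid=-2.01776 |R|=1.01776 →lo
  mid=-2.00817 |R|=1.00817 →lo
  mid=-2.00338 |R|=1.00338 →lo
  mid=-2.00099 |R|=1.00099 →lo
  ...
  [-2.00009,-1.99994] ⇒ x*=-2.0000
Stable set (-2.0000, 0).

(-2.0000,0); λ=-6 ⇒ h* = 0.3333.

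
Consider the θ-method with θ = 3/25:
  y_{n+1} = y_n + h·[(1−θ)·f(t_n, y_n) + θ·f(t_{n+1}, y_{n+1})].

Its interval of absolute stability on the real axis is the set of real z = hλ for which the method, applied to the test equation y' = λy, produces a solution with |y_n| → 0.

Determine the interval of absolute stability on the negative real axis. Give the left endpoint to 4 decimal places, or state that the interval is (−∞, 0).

(-2.6316, 0).

Test eqn y'=λy, z=hλ:
  y_{n+1} = y_n + z·[22/25·y_n + 3/25·y_{n+1}] ⇒ (1 − 3/25z)y_{n+1} = (1 + 22/25z)y_n
  Hence R(z) = (1 + 22/25z)/(1 − 3/25z).

Need |R(x)|<1, x<0.
x=-0.53: |R|=0.5017
R=−1: 1+22/25x = −1+3/25x ⇒ -19/25x=2 ⇒ x=2/(-19/25)=-2.6316
Confirm numerically:
  x=-1.877: |R|=0.53194 <1
  x=-1.849: |R|=0.51324 <1
  x=-1.789: |R|=0.47282 <1
  x=-1.220: |R|=0.06420 <1
  x=-2.852: |R|=1.12481 >1
  x=-2.849: |R|=1.12314 >1
  x=-2.805: |R|=1.09861 >1
Interval (-2.6316, 0).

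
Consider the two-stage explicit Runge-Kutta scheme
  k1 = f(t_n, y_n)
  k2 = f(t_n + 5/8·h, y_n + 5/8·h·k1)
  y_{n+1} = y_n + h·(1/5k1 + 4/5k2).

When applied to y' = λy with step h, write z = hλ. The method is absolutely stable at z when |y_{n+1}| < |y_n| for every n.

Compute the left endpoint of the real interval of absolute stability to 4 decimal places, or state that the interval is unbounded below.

Test eqn y'=λy, z=hλ:
  k1=λy_n ⇒ h·k1=z·y_n;  k2=λ(1+5/8z)y_n ⇒ h·k2=z(1+5/8z)y_n
  y_{n+1}/y_n = 1 + 1/5z + 4/5z(1+5/8z) = 1 + z + 1/2z²
  R(z) = 1 + z + 1/2z².

Solve |R(x)|<1 on ℝ⁻.
x=-1.11: |R|=0.5060
R=1: x+1/2x²=0 ⇒ x=−2=-2.0000; min R=1−1/(4·1/2)=0.5000>−1
Confirm numerically:
  x=-1.808: |R|=0.82643 <1
  x=-1.750: |R|=0.78125 <1
  x=-0.873: |R|=0.50806 <1
  x=-2.242: |R|=1.27128 >1
  x=-2.198: |R|=1.21760 >1
  x=-2.126: |R|=1.13394 >1
Interval (-2.0000, 0).

z* = -2.0000.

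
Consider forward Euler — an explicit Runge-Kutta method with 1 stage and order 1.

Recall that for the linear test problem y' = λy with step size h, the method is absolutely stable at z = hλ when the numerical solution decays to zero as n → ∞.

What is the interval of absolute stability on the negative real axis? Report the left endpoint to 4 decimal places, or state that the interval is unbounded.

(-2.0000, 0).

With y'=λy (z=hλ):
  order 1, 1-stage ⇒ R(z)=1+z
  (e.g. R(-0.51)=0.49000, |R|=0.49000)

Solve |R(x)|<1 on ℝ⁻.
x=-0.51: |R|=0.4900
|R(-1.7)|=0.7000 |R(-1.64)|=0.6400 |R(-1.16)|=0.1600
Bisect:
  x_lo=-2.6453 |R|=1.6453  x_hi=-0.1279 |R|=0.8721
  mid=-1.38660 |R|=0.38660 →hi
  mid=-2.01593 |R|=1.01593 →lo
  mid=-1.70127 |R|=0.70127 →hi
  mid=-1.85860 |R|=0.85860 →hi
  mid=-1.93726 |R|=0.93726 →hi
  mid=-1.97660 |R|=0.97660 →hi
  mid=-1.99626 |R|=0.99626 →hi
  ...
  [-2.00010,-1.99995] ⇒ x*=-2.0000
So |R|<1 on (-2.0000, 0).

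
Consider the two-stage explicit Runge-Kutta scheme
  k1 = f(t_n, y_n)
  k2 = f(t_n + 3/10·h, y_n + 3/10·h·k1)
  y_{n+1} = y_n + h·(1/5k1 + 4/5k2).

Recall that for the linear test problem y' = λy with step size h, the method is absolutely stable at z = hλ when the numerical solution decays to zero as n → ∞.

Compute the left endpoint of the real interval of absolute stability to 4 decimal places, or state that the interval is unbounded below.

left endpoint -4.1667.

Set f=λy, z=hλ:
  k1=λy_n ⇒ h·k1=z·y_n;  k2=λ(1+3/10z)y_n ⇒ h·k2=z(1+3/10z)y_n
  y_{n+1}/y_n = 1 + 1/5z + 4/5z(1+3/10z) = 1 + z + 6/25z²
  so R(z) = 1 + z + 6/25z².

Find x<0 with |R(x)|<1.
x=-1.15: |R|=0.1674
R=1: x+6/25x²=0 ⇒ x=−25/6=-4.1667; min R=1−1/(4·6/25)=-0.0417>−1
Confirm numerically:
  x=-4.081: |R|=0.91609 <1
  x=-3.857: |R|=0.71335 <1
  x=-2.764: |R|=0.06953 <1
  x=-1.772: |R|=0.01840 <1
  x=-4.455: |R|=1.30829 >1
  x=-4.427: |R|=1.27660 >1
  x=-4.274: |R|=1.11010 >1
So |R|<1 on (-4.1667, 0).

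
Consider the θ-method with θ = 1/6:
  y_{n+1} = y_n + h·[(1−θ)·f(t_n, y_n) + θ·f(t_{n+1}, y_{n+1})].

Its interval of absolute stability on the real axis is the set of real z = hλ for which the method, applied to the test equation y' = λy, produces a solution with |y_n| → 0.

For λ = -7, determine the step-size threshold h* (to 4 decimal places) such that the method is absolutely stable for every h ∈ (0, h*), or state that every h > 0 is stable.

With y'=λy (z=hλ):
  y_{n+1} = y_n + z·[5/6·y_n + 1/6·y_{n+1}] ⇒ (1 − 1/6z)y_{n+1} = (1 + 5/6z)y_n
  R(z) = (1 + 5/6z)/(1 − 1/6z).

Boundary: |R(x)|=1, x<0.
x=-1.77: |R|=0.3668
R=−1: 1+5/6x = −1+1/6x ⇒ -2/3x=2 ⇒ x=2/(-2/3)=-3.0000
Confirm numerically:
  x=-2.663: |R|=0.84440 <1
  x=-2.575: |R|=0.80175 <1
  x=-1.203: |R|=0.00208 <1
  x=-3.464: |R|=1.19611 >1
  x=-3.044: |R|=1.01946 >1
So |R|<1 on (-3.0000, 0).

(-3.0000,0); λ=-7 ⇒ h* = (3)/7 = 0.4286.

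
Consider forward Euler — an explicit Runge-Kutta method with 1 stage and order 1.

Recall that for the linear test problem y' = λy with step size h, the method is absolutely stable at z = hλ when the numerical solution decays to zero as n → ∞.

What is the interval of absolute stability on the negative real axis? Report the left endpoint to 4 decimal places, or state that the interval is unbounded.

z∈(-2.0000,0).

With y'=λy (z=hλ):
  order 1, 1-stage ⇒ R(z)=1+z
  (e.g. R(-1.3)=-0.30000, |R|=0.30000)

Solve |R(x)|<1 on ℝ⁻.
x=-1.3: |R|=0.3000
|R(-1.65)|=0.6500 |R(-1.15)|=0.1500 |R(-0.58)|=0.4200
Bisect:
  x_lo=-2.8969 |R|=1.8969  x_hi=-0.3448 |R|=0.6552
  mid=-1.62087 |R|=0.62087 →hi
  mid=-2.25890 |R|=1.25890 →lo
  mid=-1.93988 |R|=0.93988 →hi
  mid=-2.09939 |R|=1.09939 →lo
  mid=-2.01964 |R|=1.01964 →lo
  mid=-1.97976 |R|=0.97976 →hi
  mid=-1.99970 |R|=0.99970 →hi
  ...
  [-2.00001,-1.99985] ⇒ x*=-2.0000
Interval (-2.0000, 0).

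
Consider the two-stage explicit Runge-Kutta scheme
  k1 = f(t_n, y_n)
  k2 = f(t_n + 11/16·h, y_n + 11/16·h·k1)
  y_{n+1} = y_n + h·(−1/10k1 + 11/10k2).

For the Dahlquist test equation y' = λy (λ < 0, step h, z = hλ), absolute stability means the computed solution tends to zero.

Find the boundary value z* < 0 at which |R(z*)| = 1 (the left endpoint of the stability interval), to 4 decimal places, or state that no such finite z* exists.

Test eqn y'=λy, z=hλ:
  k1=λy_n ⇒ h·k1=z·y_n;  k2=λ(1+11/16z)y_n ⇒ h·k2=z(1+11/16z)y_n
  y_{n+1}/y_n = 1 − 1/10z + 11/10z(1+11/16z) = 1 + z + 121/160z²
  ⇒ R(z) = 1 + z + 121/160z².

Boundary: |R(x)|=1, x<0.
x=-1.32: |R|=0.9977
R=1: x+121/160x²=0 ⇒ x=−160/121=-1.3223; min R=1−1/(4·121/160)=0.6694>−1
Confirm numerically:
  x=-1.114: |R|=0.82450 <1
  x=-1.101: |R|=0.81573 <1
  x=-0.848: |R|=0.69582 <1
  x=-1.802: |R|=1.65370 >1
  x=-1.490: |R|=1.18895 >1
  x=-1.379: |R|=1.05912 >1
Interval (-1.3223, 0).

left endpoint -1.3223.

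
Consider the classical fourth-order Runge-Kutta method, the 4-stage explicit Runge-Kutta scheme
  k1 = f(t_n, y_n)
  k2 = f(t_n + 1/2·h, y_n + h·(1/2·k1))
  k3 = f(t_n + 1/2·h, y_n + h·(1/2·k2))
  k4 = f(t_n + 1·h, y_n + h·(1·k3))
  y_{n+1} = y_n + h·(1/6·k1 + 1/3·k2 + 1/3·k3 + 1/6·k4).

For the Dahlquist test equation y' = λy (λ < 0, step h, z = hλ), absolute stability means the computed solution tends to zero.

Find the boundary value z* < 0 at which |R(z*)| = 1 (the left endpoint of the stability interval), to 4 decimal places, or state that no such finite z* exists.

left endpoint -2.7853.

Set f=λy, z=hλ:
  order 4, 4-stage ⇒ R(z)=1+z+z^2/2+z^3/6+z^4/24
  (e.g. R(-1.1)=0.34417, |R|=0.34417)

Need |R(x)|<1, x<0.
x=-1.1: |R|=0.3442
|R(-2.46)|=0.6106 |R(-1.52)|=0.2723 |R(-1.29)|=0.2997
Bisect:
  x_lo=-3.3991 |R|=2.3946  x_hi=-0.2108 |R|=0.8099
  mid=-1.80497 |R|=0.28617 →hi
  mid=-2.60204 |R|=0.75708 →hi
  mid=-3.00057 |R|=1.37614 →lo
  mid=-2.80130 |R|=1.02441 →lo
  mid=-2.70167 |R|=0.88107 →hi
  mid=-2.75149 |R|=0.95022 →hi
  mid=-2.77640 |R|=0.98667 →hi
  mid=-2.78885 |R|=1.00538 →lo
  mid=-2.78262 |R|=0.99598 →hi
  ...
  [-2.78535,-2.78515] ⇒ x*=-2.7853
Interval (-2.7853, 0).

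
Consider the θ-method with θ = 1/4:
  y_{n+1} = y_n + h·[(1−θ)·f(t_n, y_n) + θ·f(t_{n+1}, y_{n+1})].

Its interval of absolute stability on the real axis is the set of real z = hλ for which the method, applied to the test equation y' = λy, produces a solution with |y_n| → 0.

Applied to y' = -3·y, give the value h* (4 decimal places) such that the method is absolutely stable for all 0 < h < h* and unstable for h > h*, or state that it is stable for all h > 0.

Set f=λy, z=hλ:
  y_{n+1} = y_n + z·[3/4·y_n + 1/4·y_{n+1}] ⇒ (1 − 1/4z)y_{n+1} = (1 + 3/4z)y_n
  ⇒ R(z) = (1 + 3/4z)/(1 − 1/4z).

Find x<0 with |R(x)|<1.
x=-1.53: |R|=0.1067
R=−1: 1+3/4x = −1+1/4x ⇒ -1/2x=2 ⇒ x=2/(-1/2)=-4.0000
Confirm numerically:
  x=-3.907: |R|=0.97648 <1
  x=-3.410: |R|=0.84076 <1
  x=-2.585: |R|=0.57024 <1
  x=-2.144: |R|=0.39583 <1
  x=-4.434: |R|=1.10292 >1
  x=-4.129: |R|=1.03174 >1
  x=-4.078: |R|=1.01931 >1
So |R|<1 on (-4.0000, 0).

(-4.0000,0); λ=-3 ⇒ h* = (4)/3 = 1.3333.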